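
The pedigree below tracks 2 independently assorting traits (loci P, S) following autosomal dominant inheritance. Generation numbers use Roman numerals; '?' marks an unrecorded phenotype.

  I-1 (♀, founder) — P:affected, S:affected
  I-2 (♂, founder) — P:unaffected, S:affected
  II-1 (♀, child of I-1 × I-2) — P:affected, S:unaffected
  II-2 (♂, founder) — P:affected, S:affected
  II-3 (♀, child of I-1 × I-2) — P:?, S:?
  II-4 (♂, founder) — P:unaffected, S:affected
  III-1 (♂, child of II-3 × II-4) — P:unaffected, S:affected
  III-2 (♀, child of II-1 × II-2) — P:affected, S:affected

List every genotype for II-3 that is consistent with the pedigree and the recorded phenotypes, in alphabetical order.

P/I-1 aff ·: Pp|PP
P/I-2 un ·: pp
P/II-1 aff I-1×I-2: Pp
P/II-2 aff ·: Pp|PP
P/II-3 ? I-1×I-2: pp|Pp
P/II-4 un ·: pp
P/III-1 un II-3×II-4: pp
P/III-2 aff II-1×II-2: Pp|PP
⇒ P over [I-1,I-2,II-1,II-2,II-3,II-4,III-1,III-2]: 12 consistent
S/I-1 aff ·: Ss
S/I-2 aff ·: Ss
S/II-1 un I-1×I-2: ss
S/II-2 aff ·: Ss|SS
S/II-3 ? I-1×I-2: ss|Ss|SS
S/II-4 aff ·: Ss|SS
S/III-1 aff II-3×II-4: Ss|SS
S/III-2 aff II-1×II-2: Ss
⇒ S over [I-1,I-2,II-1,II-2,II-3,II-4,III-1,III-2]: 18 consistent

II-3 ∈ {Pp SS, Pp Ss, Pp ss, pp SS, pp Ss, pp ss}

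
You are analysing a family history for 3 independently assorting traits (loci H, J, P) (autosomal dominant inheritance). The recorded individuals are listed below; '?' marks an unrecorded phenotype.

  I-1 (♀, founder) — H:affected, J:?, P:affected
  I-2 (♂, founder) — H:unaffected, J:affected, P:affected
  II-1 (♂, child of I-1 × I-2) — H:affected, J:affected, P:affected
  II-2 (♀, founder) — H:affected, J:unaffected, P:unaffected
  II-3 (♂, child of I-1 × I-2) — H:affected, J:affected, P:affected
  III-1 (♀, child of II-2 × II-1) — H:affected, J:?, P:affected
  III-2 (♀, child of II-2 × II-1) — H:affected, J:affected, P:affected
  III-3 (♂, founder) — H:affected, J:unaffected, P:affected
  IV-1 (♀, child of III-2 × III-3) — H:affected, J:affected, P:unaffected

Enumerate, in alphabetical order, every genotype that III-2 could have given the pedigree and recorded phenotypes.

III-2 ∈ {HH Jj Pp, Hh Jj Pp}

H/I-1 aff ·: Hh|HH
H/I-2 un ·: hh
H/II-1 aff I-1×I-2: Hh
H/II-2 aff ·: Hh|HH
H/II-3 aff I-1×I-2: Hh
H/III-1 aff II-2×II-1: Hh|HH
H/III-2 aff II-2×II-1: Hh|HH
H/III-3 aff ·: Hh|HH
H/IV-1 aff III-2×III-3: Hh|HH
⇒ H over [I-1,I-2,II-1,II-2,II-3,III-1,III-2,III-3,IV-1]: 56 consistent
J/I-1 ? ·: jj|Jj|JJ
J/I-2 aff ·: Jj|JJ
J/II-1 aff I-1×I-2: Jj|JJ
J/II-2 un ·: jj
J/II-3 aff I-1×I-2: Jj|JJ
J/III-1 ? II-2×II-1: jj|Jj
J/III-2 aff II-2×II-1: Jj
J/III-3 un ·: jj
J/IV-1 aff III-2×III-3: Jj
⇒ J over [I-1,I-2,II-1,II-2,II-3,III-1,III-2,III-3,IV-1]: 23 consistent
P/I-1 aff ·: Pp|PP
P/I-2 aff ·: Pp|PP
P/II-1 aff I-1×I-2: Pp|PP
P/II-2 un ·: pp
P/II-3 aff I-1×I-2: Pp|PP
P/III-1 aff II-2×II-1: Pp
P/III-2 aff II-2×II-1: Pp
P/III-3 aff ·: Pp
P/IV-1 un III-2×III-3: pp
⇒ P over [I-1,I-2,II-1,II-2,II-3,III-1,III-2,III-3,IV-1]: 13 consistent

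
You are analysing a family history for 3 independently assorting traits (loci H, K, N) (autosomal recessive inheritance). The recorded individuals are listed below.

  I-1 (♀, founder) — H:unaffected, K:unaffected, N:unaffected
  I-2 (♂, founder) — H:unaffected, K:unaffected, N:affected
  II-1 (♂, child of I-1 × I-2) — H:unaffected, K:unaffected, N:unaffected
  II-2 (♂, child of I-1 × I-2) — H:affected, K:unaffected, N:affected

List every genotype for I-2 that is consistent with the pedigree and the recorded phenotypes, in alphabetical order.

I-2 ∈ {Hh KK nn, Hh Kk nn}

H/I-1 un ·: Hh
H/I-2 un ·: Hh
H/II-1 un I-1×I-2: HH|Hh
H/II-2 aff I-1×I-2: hh
⇒ H over [I-1,I-2,II-1,II-2]: 2 consistent
K/I-1 un ·: KK|Kk
K/I-2 un ·: KK|Kk
K/II-1 un I-1×I-2: KK|Kk
K/II-2 un I-1×I-2: KK|Kk
⇒ K over [I-1,I-2,II-1,II-2]: 13 consistent
N/I-1 un ·: Nn
N/I-2 aff ·: nn
N/II-1 un I-1×I-2: Nn
N/II-2 aff I-1×I-2: nn
⇒ N over [I-1,I-2,II-1,II-2]: 1 consistent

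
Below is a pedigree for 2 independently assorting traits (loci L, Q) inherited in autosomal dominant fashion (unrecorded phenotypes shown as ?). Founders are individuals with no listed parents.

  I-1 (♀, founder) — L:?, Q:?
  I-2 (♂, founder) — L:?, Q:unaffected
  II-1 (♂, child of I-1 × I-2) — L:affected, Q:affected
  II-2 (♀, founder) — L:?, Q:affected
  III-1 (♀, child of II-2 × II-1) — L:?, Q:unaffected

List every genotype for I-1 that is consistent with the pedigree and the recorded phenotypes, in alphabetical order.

L/I-1 ? ·: ll|Ll|LL
L/I-2 ? ·: ll|Ll|LL
L/II-1 aff I-1×I-2: Ll|LL
L/II-2 ? ·: ll|Ll|LL
L/III-1 ? II-2×II-1: ll|Ll|LL
⇒ L over [I-1,I-2,II-1,II-2,III-1]: 65 consistent
Q/I-1 ? ·: Qq|QQ
Q/I-2 un ·: qq
Q/II-1 aff I-1×I-2: Qq
Q/II-2 aff ·: Qq
Q/III-1 un II-2×II-1: qq
⇒ Q over [I-1,I-2,II-1,II-2,III-1]: 2 consistent

I-1 ∈ {LL QQ, LL Qq, Ll QQ, Ll Qq, ll QQ, ll Qq}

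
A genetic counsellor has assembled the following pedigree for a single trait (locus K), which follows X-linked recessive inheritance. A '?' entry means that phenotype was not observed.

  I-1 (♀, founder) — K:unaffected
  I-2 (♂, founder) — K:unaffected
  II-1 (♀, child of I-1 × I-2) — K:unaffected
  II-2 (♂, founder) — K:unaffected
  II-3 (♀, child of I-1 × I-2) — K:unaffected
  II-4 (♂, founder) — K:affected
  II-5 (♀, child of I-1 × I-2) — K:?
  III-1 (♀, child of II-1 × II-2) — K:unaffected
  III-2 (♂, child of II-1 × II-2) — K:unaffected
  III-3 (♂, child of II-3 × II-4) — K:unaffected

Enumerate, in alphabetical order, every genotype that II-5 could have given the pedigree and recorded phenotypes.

K/I-1 un ·: X^KX^K|X^KX^k
K/I-2 un ·: X^KY
K/II-1 un I-1×I-2: X^KX^K|X^KX^k
K/II-2 un ·: X^KY
K/II-3 un I-1×I-2: X^KX^K|X^KX^k
K/II-4 aff ·: X^kY
K/II-5 ? I-1×I-2: X^KX^K|X^KX^k
K/III-1 un II-1×II-2: X^KX^K|X^KX^k
K/III-2 un II-1×II-2: X^KY
K/III-3 un II-3×II-4: X^KY
⇒ K over [I-1,I-2,II-1,II-2,II-3,II-4,II-5,III-1,III-2,III-3]: 13 consistent

II-5 ∈ {X^KX^K, X^KX^k}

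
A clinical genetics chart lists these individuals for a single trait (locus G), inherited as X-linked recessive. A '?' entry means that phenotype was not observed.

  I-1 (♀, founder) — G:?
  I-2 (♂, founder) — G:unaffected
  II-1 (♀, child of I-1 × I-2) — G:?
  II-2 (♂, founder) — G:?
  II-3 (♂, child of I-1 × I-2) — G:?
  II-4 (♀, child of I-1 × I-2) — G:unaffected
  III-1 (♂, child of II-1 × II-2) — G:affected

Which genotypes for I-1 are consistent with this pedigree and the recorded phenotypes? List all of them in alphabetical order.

I-1 ∈ {X^GX^g, X^gX^g}

G/I-1 ? ·: X^GX^g|X^gX^g
G/I-2 un ·: X^GY
G/II-1 ? I-1×I-2: X^GX^g
G/II-2 ? ·: X^GY|X^gY
G/II-3 ? I-1×I-2: X^GY|X^gY
G/II-4 un I-1×I-2: X^GX^G|X^GX^g
G/III-1 aff II-1×II-2: X^gY
⇒ G over [I-1,I-2,II-1,II-2,II-3,II-4,III-1]: 10 consistent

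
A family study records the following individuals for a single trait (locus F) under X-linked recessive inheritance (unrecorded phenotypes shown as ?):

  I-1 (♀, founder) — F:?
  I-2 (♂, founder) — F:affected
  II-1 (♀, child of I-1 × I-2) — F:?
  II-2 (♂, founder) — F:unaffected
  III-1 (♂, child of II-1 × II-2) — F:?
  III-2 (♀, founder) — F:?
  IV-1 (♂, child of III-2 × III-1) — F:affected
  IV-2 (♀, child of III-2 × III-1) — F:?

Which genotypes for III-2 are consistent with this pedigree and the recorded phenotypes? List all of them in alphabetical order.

III-2 ∈ {X^FX^f, X^fX^f}

F/I-1 ? ·: X^FX^F|X^FX^f|X^fX^f
F/I-2 aff ·: X^fY
F/II-1 ? I-1×I-2: X^FX^f|X^fX^f
F/II-2 un ·: X^FY
F/III-1 ? II-1×II-2: X^FY|X^fY
F/III-2 ? ·: X^FX^f|X^fX^f
F/IV-1 aff III-2×III-1: X^fY
F/IV-2 ? III-2×III-1: X^FX^F|X^FX^f|X^fX^f
⇒ F over [I-1,I-2,II-1,II-2,III-1,III-2,IV-1,IV-2]: 18 consistent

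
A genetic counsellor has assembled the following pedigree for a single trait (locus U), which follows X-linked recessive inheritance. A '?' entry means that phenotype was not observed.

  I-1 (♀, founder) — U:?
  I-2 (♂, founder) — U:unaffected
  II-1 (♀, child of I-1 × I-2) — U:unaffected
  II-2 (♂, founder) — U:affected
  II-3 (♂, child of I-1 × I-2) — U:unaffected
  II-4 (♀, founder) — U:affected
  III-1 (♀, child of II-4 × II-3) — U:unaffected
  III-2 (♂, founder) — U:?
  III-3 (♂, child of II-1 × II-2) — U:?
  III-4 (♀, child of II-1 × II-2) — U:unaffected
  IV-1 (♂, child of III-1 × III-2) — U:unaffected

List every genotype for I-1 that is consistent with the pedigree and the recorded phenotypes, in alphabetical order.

U/I-1 ? ·: X^UX^U|X^UX^u
U/I-2 un ·: X^UY
U/II-1 un I-1×I-2: X^UX^U|X^UX^u
U/II-2 aff ·: X^uY
U/II-3 un I-1×I-2: X^UY
U/II-4 aff ·: X^uX^u
U/III-1 un II-4×II-3: X^UX^u
U/III-2 ? ·: X^UY|X^uY
U/III-3 ? II-1×II-2: X^UY|X^uY
U/III-4 un II-1×II-2: X^UX^u
U/IV-1 un III-1×III-2: X^UY
⇒ U over [I-1,I-2,II-1,II-2,II-3,II-4,III-1,III-2,III-3,III-4,IV-1]: 8 consistent

I-1 ∈ {X^UX^U, X^UX^u}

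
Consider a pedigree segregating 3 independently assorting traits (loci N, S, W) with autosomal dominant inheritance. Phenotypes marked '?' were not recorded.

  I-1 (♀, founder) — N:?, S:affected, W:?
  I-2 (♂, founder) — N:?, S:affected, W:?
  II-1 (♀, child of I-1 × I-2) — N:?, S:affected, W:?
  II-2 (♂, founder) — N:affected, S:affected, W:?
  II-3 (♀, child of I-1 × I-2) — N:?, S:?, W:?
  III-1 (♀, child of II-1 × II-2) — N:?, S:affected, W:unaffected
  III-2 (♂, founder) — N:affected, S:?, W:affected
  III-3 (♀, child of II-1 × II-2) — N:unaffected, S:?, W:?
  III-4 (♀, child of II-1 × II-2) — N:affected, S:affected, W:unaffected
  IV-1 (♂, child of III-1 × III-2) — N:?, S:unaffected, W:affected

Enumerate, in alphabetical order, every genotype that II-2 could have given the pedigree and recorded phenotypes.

N/I-1 ? ·: nn|Nn|NN
N/I-2 ? ·: nn|Nn|NN
N/II-1 ? I-1×I-2: nn|Nn
N/II-2 aff ·: Nn
N/II-3 ? I-1×I-2: nn|Nn|NN
N/III-1 ? II-1×II-2: nn|Nn|NN
N/III-2 aff ·: Nn|NN
N/III-3 un II-1×II-2: nn
N/III-4 aff II-1×II-2: Nn|NN
N/IV-1 ? III-1×III-2: nn|Nn|NN
⇒ N over [I-1,I-2,II-1,II-2,II-3,III-1,III-2,III-3,III-4,IV-1]: 350 consistent
S/I-1 aff ·: Ss|SS
S/I-2 aff ·: Ss|SS
S/II-1 aff I-1×I-2: Ss|SS
S/II-2 aff ·: Ss|SS
S/II-3 ? I-1×I-2: ss|Ss|SS
S/III-1 aff II-1×II-2: Ss
S/III-2 ? ·: ss|Ss
S/III-3 ? II-1×II-2: ss|Ss|SS
S/III-4 aff II-1×II-2: Ss|SS
S/IV-1 un III-1×III-2: ss
⇒ S over [I-1,I-2,II-1,II-2,II-3,III-1,III-2,III-3,III-4,IV-1]: 204 consistent
W/I-1 ? ·: ww|Ww|WW
W/I-2 ? ·: ww|Ww|WW
W/II-1 ? I-1×I-2: ww|Ww
W/II-2 ? ·: ww|Ww
W/II-3 ? I-1×I-2: ww|Ww|WW
W/III-1 un II-1×II-2: ww
W/III-2 aff ·: Ww|WW
W/III-3 ? II-1×II-2: ww|Ww|WW
W/III-4 un II-1×II-2: ww
W/IV-1 aff III-1×III-2: Ww
⇒ W over [I-1,I-2,II-1,II-2,II-3,III-1,III-2,III-3,III-4,IV-1]: 178 consistent

II-2 ∈ {Nn SS Ww, Nn SS ww, Nn Ss Ww, Nn Ss ww}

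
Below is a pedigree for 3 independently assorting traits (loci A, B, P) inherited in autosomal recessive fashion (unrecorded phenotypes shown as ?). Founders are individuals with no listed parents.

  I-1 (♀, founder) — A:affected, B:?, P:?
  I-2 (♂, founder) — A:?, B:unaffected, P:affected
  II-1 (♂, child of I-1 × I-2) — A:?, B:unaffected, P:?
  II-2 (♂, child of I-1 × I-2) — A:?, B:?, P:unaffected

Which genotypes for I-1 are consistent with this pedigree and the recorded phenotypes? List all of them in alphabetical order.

I-1 ∈ {aa BB PP, aa BB Pp, aa Bb PP, aa Bb Pp, aa bb PP, aa bb Pp}

A/I-1 aff ·: aa
A/I-2 ? ·: AA|Aa|aa
A/II-1 ? I-1×I-2: Aa|aa
A/II-2 ? I-1×I-2: Aa|aa
⇒ A over [I-1,I-2,II-1,II-2]: 6 consistent
B/I-1 ? ·: BB|Bb|bb
B/I-2 un ·: BB|Bb
B/II-1 un I-1×I-2: BB|Bb
B/II-2 ? I-1×I-2: BB|Bb|bb
⇒ B over [I-1,I-2,II-1,II-2]: 18 consistent
P/I-1 ? ·: PP|Pp
P/I-2 aff ·: pp
P/II-1 ? I-1×I-2: Pp|pp
P/II-2 un I-1×I-2: Pp
⇒ P over [I-1,I-2,II-1,II-2]: 3 consistent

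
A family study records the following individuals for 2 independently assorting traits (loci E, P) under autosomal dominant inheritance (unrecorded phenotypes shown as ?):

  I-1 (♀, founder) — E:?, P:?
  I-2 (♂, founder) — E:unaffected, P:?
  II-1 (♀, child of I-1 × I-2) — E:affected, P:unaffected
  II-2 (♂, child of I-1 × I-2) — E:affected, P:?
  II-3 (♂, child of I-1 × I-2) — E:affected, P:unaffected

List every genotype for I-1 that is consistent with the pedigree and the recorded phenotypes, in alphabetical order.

I-1 ∈ {EE Pp, EE pp, Ee Pp, Ee pp}

E/I-1 ? ·: Ee|EE
E/I-2 un ·: ee
E/II-1 aff I-1×I-2: Ee
E/II-2 aff I-1×I-2: Ee
E/II-3 aff I-1×I-2: Ee
⇒ E over [I-1,I-2,II-1,II-2,II-3]: 2 consistent
P/I-1 ? ·: pp|Pp
P/I-2 ? ·: pp|Pp
P/II-1 un I-1×I-2: pp
P/II-2 ? I-1×I-2: pp|Pp|PP
P/II-3 un I-1×I-2: pp
⇒ P over [I-1,I-2,II-1,II-2,II-3]: 8 consistent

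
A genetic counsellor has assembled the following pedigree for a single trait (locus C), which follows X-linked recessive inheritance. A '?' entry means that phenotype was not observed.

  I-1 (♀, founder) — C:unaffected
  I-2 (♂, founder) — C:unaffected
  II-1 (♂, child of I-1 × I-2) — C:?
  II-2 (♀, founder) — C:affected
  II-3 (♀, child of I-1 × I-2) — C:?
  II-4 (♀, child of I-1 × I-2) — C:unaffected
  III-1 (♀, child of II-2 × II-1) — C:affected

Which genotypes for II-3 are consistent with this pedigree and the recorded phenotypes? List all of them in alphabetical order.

C/I-1 un ·: X^CX^c
C/I-2 un ·: X^CY
C/II-1 ? I-1×I-2: X^cY
C/II-2 aff ·: X^cX^c
C/II-3 ? I-1×I-2: X^CX^C|X^CX^c
C/II-4 un I-1×I-2: X^CX^C|X^CX^c
C/III-1 aff II-2×II-1: X^cX^c
⇒ C over [I-1,I-2,II-1,II-2,II-3,II-4,III-1]: 4 consistent

II-3 ∈ {X^CX^C, X^CX^c}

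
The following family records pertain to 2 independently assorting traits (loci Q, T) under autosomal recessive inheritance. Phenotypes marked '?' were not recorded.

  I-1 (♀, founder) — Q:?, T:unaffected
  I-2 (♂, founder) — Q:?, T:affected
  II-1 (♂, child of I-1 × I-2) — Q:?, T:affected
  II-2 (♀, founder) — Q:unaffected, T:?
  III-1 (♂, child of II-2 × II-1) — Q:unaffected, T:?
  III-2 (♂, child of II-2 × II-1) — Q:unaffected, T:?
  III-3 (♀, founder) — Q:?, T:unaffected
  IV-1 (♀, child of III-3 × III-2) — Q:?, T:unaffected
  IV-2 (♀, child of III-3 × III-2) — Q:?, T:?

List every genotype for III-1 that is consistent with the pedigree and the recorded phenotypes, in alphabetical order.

Q/I-1 ? ·: QQ|Qq|qq
Q/I-2 ? ·: QQ|Qq|qq
Q/II-1 ? I-1×I-2: QQ|Qq|qq
Q/II-2 un ·: QQ|Qq
Q/III-1 un II-2×II-1: QQ|Qq
Q/III-2 un II-2×II-1: QQ|Qq
Q/III-3 ? ·: QQ|Qq|qq
Q/IV-1 ? III-3×III-2: QQ|Qq|qq
Q/IV-2 ? III-3×III-2: QQ|Qq|qq
⇒ Q over [I-1,I-2,II-1,II-2,III-1,III-2,III-3,IV-1,IV-2]: 988 consistent
T/I-1 un ·: Tt
T/I-2 aff ·: tt
T/II-1 aff I-1×I-2: tt
T/II-2 ? ·: TT|Tt|tt
T/III-1 ? II-2×II-1: Tt|tt
T/III-2 ? II-2×II-1: Tt|tt
T/III-3 un ·: TT|Tt
T/IV-1 un III-3×III-2: TT|Tt
T/IV-2 ? III-3×III-2: TT|Tt|tt
⇒ T over [I-1,I-2,II-1,II-2,III-1,III-2,III-3,IV-1,IV-2]: 39 consistent

III-1 ∈ {QQ Tt, QQ tt, Qq Tt, Qq tt}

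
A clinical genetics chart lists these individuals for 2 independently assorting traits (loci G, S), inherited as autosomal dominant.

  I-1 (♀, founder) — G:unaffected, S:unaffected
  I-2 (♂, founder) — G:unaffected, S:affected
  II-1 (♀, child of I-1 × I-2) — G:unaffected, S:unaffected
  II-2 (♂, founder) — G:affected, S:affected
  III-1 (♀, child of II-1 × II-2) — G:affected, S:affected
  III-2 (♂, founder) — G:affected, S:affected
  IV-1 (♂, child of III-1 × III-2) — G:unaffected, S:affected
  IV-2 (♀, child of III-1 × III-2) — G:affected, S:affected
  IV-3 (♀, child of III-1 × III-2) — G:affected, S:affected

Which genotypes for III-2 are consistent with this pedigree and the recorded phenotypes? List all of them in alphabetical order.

G/I-1 un ·: gg
G/I-2 un ·: gg
G/II-1 un I-1×I-2: gg
G/II-2 aff ·: Gg|GG
G/III-1 aff II-1×II-2: Gg
G/III-2 aff ·: Gg
G/IV-1 un III-1×III-2: gg
G/IV-2 aff III-1×III-2: Gg|GG
G/IV-3 aff III-1×III-2: Gg|GG
⇒ G over [I-1,I-2,II-1,II-2,III-1,III-2,IV-1,IV-2,IV-3]: 8 consistent
S/I-1 un ·: ss
S/I-2 aff ·: Ss
S/II-1 un I-1×I-2: ss
S/II-2 aff ·: Ss|SS
S/III-1 aff II-1×II-2: Ss
S/III-2 aff ·: Ss|SS
S/IV-1 aff III-1×III-2: Ss|SS
S/IV-2 aff III-1×III-2: Ss|SS
S/IV-3 aff III-1×III-2: Ss|SS
⇒ S over [I-1,I-2,II-1,II-2,III-1,III-2,IV-1,IV-2,IV-3]: 32 consistent

III-2 ∈ {Gg SS, Gg Ss}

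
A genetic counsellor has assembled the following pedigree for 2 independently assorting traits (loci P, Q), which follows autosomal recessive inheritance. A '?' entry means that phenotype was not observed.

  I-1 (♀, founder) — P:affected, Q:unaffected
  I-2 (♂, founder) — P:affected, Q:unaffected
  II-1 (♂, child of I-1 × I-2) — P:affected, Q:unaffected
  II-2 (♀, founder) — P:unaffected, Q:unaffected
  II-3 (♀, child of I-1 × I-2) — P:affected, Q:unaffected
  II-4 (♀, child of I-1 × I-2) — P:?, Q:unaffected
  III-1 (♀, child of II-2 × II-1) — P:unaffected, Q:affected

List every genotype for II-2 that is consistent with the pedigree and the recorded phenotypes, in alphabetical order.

II-2 ∈ {PP Qq, Pp Qq}

P/I-1 aff ·: pp
P/I-2 aff ·: pp
P/II-1 aff I-1×I-2: pp
P/II-2 un ·: PP|Pp
P/II-3 aff I-1×I-2: pp
P/II-4 ? I-1×I-2: pp
P/III-1 un II-2×II-1: Pp
⇒ P over [I-1,I-2,II-1,II-2,II-3,II-4,III-1]: 2 consistent
Q/I-1 un ·: QQ|Qq
Q/I-2 un ·: QQ|Qq
Q/II-1 un I-1×I-2: Qq
Q/II-2 un ·: Qq
Q/II-3 un I-1×I-2: QQ|Qq
Q/II-4 un I-1×I-2: QQ|Qq
Q/III-1 aff II-2×II-1: qq
⇒ Q over [I-1,I-2,II-1,II-2,II-3,II-4,III-1]: 12 consistent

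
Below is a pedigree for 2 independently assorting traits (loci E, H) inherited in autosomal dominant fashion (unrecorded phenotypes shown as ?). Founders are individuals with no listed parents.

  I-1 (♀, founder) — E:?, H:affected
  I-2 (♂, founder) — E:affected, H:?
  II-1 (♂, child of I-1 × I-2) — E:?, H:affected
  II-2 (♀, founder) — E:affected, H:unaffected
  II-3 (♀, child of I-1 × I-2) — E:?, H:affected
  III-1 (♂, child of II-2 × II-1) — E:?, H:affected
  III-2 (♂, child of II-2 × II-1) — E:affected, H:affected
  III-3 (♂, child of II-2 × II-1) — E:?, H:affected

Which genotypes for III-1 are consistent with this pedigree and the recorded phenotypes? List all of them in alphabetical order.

III-1 ∈ {EE Hh, Ee Hh, ee Hh}

E/I-1 ? ·: ee|Ee|EE
E/I-2 aff ·: Ee|EE
E/II-1 ? I-1×I-2: ee|Ee|EE
E/II-2 aff ·: Ee|EE
E/II-3 ? I-1×I-2: ee|Ee|EE
E/III-1 ? II-2×II-1: ee|Ee|EE
E/III-2 aff II-2×II-1: Ee|EE
E/III-3 ? II-2×II-1: ee|Ee|EE
⇒ E over [I-1,I-2,II-1,II-2,II-3,III-1,III-2,III-3]: 357 consistent
H/I-1 aff ·: Hh|HH
H/I-2 ? ·: hh|Hh|HH
H/II-1 aff I-1×I-2: Hh|HH
H/II-2 un ·: hh
H/II-3 aff I-1×I-2: Hh|HH
H/III-1 aff II-2×II-1: Hh
H/III-2 aff II-2×II-1: Hh
H/III-3 aff II-2×II-1: Hh
⇒ H over [I-1,I-2,II-1,II-2,II-3,III-1,III-2,III-3]: 15 consistent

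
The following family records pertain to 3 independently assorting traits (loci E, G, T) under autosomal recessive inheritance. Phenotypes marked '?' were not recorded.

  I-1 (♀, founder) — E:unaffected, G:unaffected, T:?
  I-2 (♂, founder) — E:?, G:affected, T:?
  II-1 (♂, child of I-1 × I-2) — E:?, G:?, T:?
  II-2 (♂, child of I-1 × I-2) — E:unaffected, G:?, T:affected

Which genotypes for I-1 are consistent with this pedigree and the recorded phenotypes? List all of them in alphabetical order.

E/I-1 un ·: EE|Ee
E/I-2 ? ·: EE|Ee|ee
E/II-1 ? I-1×I-2: EE|Ee|ee
E/II-2 un I-1×I-2: EE|Ee
⇒ E over [I-1,I-2,II-1,II-2]: 18 consistent
G/I-1 un ·: GG|Gg
G/I-2 aff ·: gg
G/II-1 ? I-1×I-2: Gg|gg
G/II-2 ? I-1×I-2: Gg|gg
⇒ G over [I-1,I-2,II-1,II-2]: 5 consistent
T/I-1 ? ·: Tt|tt
T/I-2 ? ·: Tt|tt
T/II-1 ? I-1×I-2: TT|Tt|tt
T/II-2 aff I-1×I-2: tt
⇒ T over [I-1,I-2,II-1,II-2]: 8 consistent

I-1 ∈ {EE GG Tt, EE GG tt, EE Gg Tt, EE Gg tt, Ee GG Tt, Ee GG tt, Ee Gg Tt, Ee Gg tt}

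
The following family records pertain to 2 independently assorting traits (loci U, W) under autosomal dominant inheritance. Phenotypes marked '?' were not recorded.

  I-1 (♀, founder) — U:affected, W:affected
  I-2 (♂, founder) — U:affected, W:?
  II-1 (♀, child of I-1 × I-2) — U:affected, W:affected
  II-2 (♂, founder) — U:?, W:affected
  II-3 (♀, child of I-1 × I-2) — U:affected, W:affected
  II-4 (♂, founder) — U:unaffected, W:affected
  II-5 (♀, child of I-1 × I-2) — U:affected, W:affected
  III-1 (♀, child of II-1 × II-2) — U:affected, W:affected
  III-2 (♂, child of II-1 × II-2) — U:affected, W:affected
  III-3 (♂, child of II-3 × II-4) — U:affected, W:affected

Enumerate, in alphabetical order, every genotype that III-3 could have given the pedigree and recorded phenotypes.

U/I-1 aff ·: Uu|UU
U/I-2 aff ·: Uu|UU
U/II-1 aff I-1×I-2: Uu|UU
U/II-2 ? ·: uu|Uu|UU
U/II-3 aff I-1×I-2: Uu|UU
U/II-4 un ·: uu
U/II-5 aff I-1×I-2: Uu|UU
U/III-1 aff II-1×II-2: Uu|UU
U/III-2 aff II-1×II-2: Uu|UU
U/III-3 aff II-3×II-4: Uu
⇒ U over [I-1,I-2,II-1,II-2,II-3,II-4,II-5,III-1,III-2,III-3]: 186 consistent
W/I-1 aff ·: Ww|WW
W/I-2 ? ·: ww|Ww|WW
W/II-1 aff I-1×I-2: Ww|WW
W/II-2 aff ·: Ww|WW
W/II-3 aff I-1×I-2: Ww|WW
W/II-4 aff ·: Ww|WW
W/II-5 aff I-1×I-2: Ww|WW
W/III-1 aff II-1×II-2: Ww|WW
W/III-2 aff II-1×II-2: Ww|WW
W/III-3 aff II-3×II-4: Ww|WW
⇒ W over [I-1,I-2,II-1,II-2,II-3,II-4,II-5,III-1,III-2,III-3]: 625 consistent

III-3 ∈ {Uu WW, Uu Ww}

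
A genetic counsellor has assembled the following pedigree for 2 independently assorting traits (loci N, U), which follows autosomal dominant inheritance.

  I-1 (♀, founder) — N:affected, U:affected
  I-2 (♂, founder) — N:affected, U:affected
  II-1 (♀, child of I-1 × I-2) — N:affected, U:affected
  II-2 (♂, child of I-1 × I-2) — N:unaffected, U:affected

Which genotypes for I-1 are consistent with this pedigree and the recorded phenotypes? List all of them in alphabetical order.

N/I-1 aff ·: Nn
N/I-2 aff ·: Nn
N/II-1 aff I-1×I-2: Nn|NN
N/II-2 un I-1×I-2: nn
⇒ N over [I-1,I-2,II-1,II-2]: 2 consistent
U/I-1 aff ·: Uu|UU
U/I-2 aff ·: Uu|UU
U/II-1 aff I-1×I-2: Uu|UU
U/II-2 aff I-1×I-2: Uu|UU
⇒ U over [I-1,I-2,II-1,II-2]: 13 consistent

I-1 ∈ {Nn UU, Nn Uu}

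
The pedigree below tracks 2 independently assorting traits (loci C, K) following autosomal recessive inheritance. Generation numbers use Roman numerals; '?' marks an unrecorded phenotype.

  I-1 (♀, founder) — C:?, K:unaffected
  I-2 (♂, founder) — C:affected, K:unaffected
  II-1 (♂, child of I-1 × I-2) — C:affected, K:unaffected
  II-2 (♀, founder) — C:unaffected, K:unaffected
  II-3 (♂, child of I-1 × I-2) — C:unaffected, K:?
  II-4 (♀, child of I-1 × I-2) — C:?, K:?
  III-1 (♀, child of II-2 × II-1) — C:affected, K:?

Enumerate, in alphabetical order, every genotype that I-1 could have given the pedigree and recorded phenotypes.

I-1 ∈ {Cc KK, Cc Kk}

C/I-1 ? ·: Cc
C/I-2 aff ·: cc
C/II-1 aff I-1×I-2: cc
C/II-2 un ·: Cc
C/II-3 un I-1×I-2: Cc
C/II-4 ? I-1×I-2: Cc|cc
C/III-1 aff II-2×II-1: cc
⇒ C over [I-1,I-2,II-1,II-2,II-3,II-4,III-1]: 2 consistent
K/I-1 un ·: KK|Kk
K/I-2 un ·: KK|Kk
K/II-1 un I-1×I-2: KK|Kk
K/II-2 un ·: KK|Kk
K/II-3 ? I-1×I-2: KK|Kk|kk
K/II-4 ? I-1×I-2: KK|Kk|kk
K/III-1 ? II-2×II-1: KK|Kk|kk
⇒ K over [I-1,I-2,II-1,II-2,II-3,II-4,III-1]: 139 consistent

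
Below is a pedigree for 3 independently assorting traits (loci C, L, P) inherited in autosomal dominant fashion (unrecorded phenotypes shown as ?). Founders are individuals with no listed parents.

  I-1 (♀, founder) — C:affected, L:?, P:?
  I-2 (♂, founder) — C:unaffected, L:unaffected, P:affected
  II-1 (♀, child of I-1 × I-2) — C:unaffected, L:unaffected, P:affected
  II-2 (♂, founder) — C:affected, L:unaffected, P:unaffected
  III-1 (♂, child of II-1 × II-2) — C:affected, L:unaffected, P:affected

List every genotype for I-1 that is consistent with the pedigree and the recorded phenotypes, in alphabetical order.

C/I-1 aff ·: Cc
C/I-2 un ·: cc
C/II-1 un I-1×I-2: cc
C/II-2 aff ·: Cc|CC
C/III-1 aff II-1×II-2: Cc
⇒ C over [I-1,I-2,II-1,II-2,III-1]: 2 consistent
L/I-1 ? ·: ll|Ll
L/I-2 un ·: ll
L/II-1 un I-1×I-2: ll
L/II-2 un ·: ll
L/III-1 un II-1×II-2: ll
⇒ L over [I-1,I-2,II-1,II-2,III-1]: 2 consistent
P/I-1 ? ·: pp|Pp|PP
P/I-2 aff ·: Pp|PP
P/II-1 aff I-1×I-2: Pp|PP
P/II-2 un ·: pp
P/III-1 aff II-1×II-2: Pp
⇒ P over [I-1,I-2,II-1,II-2,III-1]: 9 consistent

I-1 ∈ {Cc Ll PP, Cc Ll Pp, Cc Ll pp, Cc ll PP, Cc ll Pp, Cc ll pp}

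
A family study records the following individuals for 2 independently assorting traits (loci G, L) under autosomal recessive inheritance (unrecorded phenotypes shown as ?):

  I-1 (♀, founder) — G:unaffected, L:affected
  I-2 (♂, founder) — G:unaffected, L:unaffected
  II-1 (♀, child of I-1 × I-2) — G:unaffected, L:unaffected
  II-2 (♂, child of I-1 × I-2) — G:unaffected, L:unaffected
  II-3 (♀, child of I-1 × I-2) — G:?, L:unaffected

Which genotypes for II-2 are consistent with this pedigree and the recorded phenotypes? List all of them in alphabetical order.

G/I-1 un ·: GG|Gg
G/I-2 un ·: GG|Gg
G/II-1 un I-1×I-2: GG|Gg
G/II-2 un I-1×I-2: GG|Gg
G/II-3 ? I-1×I-2: GG|Gg|gg
⇒ G over [I-1,I-2,II-1,II-2,II-3]: 29 consistent
L/I-1 aff ·: ll
L/I-2 un ·: LL|Ll
L/II-1 un I-1×I-2: Ll
L/II-2 un I-1×I-2: Ll
L/II-3 un I-1×I-2: Ll
⇒ L over [I-1,I-2,II-1,II-2,II-3]: 2 consistent

II-2 ∈ {GG Ll, Gg Ll}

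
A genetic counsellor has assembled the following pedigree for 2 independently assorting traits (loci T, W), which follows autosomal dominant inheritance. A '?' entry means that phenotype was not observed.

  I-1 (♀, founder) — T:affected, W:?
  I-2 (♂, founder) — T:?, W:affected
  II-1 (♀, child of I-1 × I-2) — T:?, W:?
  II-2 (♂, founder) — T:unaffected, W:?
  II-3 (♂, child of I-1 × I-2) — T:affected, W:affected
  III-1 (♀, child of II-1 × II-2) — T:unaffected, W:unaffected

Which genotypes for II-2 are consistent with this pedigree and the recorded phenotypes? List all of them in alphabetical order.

II-2 ∈ {tt Ww, tt ww}

T/I-1 aff ·: Tt|TT
T/I-2 ? ·: tt|Tt|TT
T/II-1 ? I-1×I-2: tt|Tt
T/II-2 un ·: tt
T/II-3 aff I-1×I-2: Tt|TT
T/III-1 un II-1×II-2: tt
⇒ T over [I-1,I-2,II-1,II-2,II-3,III-1]: 11 consistent
W/I-1 ? ·: ww|Ww|WW
W/I-2 aff ·: Ww|WW
W/II-1 ? I-1×I-2: ww|Ww
W/II-2 ? ·: ww|Ww
W/II-3 aff I-1×I-2: Ww|WW
W/III-1 un II-1×II-2: ww
⇒ W over [I-1,I-2,II-1,II-2,II-3,III-1]: 22 consistent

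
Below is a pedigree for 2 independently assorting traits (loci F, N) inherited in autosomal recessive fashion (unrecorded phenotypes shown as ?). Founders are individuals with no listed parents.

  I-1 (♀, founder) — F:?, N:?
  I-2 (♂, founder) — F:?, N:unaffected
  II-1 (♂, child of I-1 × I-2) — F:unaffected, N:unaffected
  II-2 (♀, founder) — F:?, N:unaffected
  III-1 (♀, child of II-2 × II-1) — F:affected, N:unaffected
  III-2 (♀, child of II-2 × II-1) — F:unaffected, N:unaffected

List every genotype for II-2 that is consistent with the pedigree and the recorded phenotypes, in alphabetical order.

F/I-1 ? ·: FF|Ff|ff
F/I-2 ? ·: FF|Ff|ff
F/II-1 un I-1×I-2: Ff
F/II-2 ? ·: Ff|ff
F/III-1 aff II-2×II-1: ff
F/III-2 un II-2×II-1: FF|Ff
⇒ F over [I-1,I-2,II-1,II-2,III-1,III-2]: 21 consistent
N/I-1 ? ·: NN|Nn|nn
N/I-2 un ·: NN|Nn
N/II-1 un I-1×I-2: NN|Nn
N/II-2 un ·: NN|Nn
N/III-1 un II-2×II-1: NN|Nn
N/III-2 un II-2×II-1: NN|Nn
⇒ N over [I-1,I-2,II-1,II-2,III-1,III-2]: 60 consistent

II-2 ∈ {Ff NN, Ff Nn, ff NN, ff Nn}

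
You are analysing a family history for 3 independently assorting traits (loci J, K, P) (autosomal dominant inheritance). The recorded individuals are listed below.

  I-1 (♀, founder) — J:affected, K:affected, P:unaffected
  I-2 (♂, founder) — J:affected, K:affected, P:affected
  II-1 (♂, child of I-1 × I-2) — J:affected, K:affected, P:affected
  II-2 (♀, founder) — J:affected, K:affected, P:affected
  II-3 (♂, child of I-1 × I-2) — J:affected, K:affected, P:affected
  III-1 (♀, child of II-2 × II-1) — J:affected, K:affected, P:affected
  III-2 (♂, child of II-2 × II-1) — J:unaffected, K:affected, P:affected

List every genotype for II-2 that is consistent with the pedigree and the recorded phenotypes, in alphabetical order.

II-2 ∈ {Jj KK PP, Jj KK Pp, Jj Kk PP, Jj Kk Pp}

J/I-1 aff ·: Jj|JJ
J/I-2 aff ·: Jj|JJ
J/II-1 aff I-1×I-2: Jj
J/II-2 aff ·: Jj
J/II-3 aff I-1×I-2: Jj|JJ
J/III-1 aff II-2×II-1: Jj|JJ
J/III-2 un II-2×II-1: jj
⇒ J over [I-1,I-2,II-1,II-2,II-3,III-1,III-2]: 12 consistent
K/I-1 aff ·: Kk|KK
K/I-2 aff ·: Kk|KK
K/II-1 aff I-1×I-2: Kk|KK
K/II-2 aff ·: Kk|KK
K/II-3 aff I-1×I-2: Kk|KK
K/III-1 aff II-2×II-1: Kk|KK
K/III-2 aff II-2×II-1: Kk|KK
⇒ K over [I-1,I-2,II-1,II-2,II-3,III-1,III-2]: 83 consistent
P/I-1 un ·: pp
P/I-2 aff ·: Pp|PP
P/II-1 aff I-1×I-2: Pp
P/II-2 aff ·: Pp|PP
P/II-3 aff I-1×I-2: Pp
P/III-1 aff II-2×II-1: Pp|PP
P/III-2 aff II-2×II-1: Pp|PP
⇒ P over [I-1,I-2,II-1,II-2,II-3,III-1,III-2]: 16 consistent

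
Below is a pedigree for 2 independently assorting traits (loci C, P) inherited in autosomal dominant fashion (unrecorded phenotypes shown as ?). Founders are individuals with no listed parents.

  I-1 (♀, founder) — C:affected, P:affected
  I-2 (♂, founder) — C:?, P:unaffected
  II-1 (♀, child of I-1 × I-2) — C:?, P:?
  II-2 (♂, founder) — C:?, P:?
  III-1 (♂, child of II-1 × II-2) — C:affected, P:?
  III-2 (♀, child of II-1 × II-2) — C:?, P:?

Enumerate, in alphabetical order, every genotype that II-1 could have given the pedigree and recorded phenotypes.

II-1 ∈ {CC Pp, CC pp, Cc Pp, Cc pp, cc Pp, cc pp}

C/I-1 aff ·: Cc|CC
C/I-2 ? ·: cc|Cc|CC
C/II-1 ? I-1×I-2: cc|Cc|CC
C/II-2 ? ·: cc|Cc|CC
C/III-1 aff II-1×II-2: Cc|CC
C/III-2 ? II-1×II-2: cc|Cc|CC
⇒ C over [I-1,I-2,II-1,II-2,III-1,III-2]: 90 consistent
P/I-1 aff ·: Pp|PP
P/I-2 un ·: pp
P/II-1 ? I-1×I-2: pp|Pp
P/II-2 ? ·: pp|Pp|PP
P/III-1 ? II-1×II-2: pp|Pp|PP
P/III-2 ? II-1×II-2: pp|Pp|PP
⇒ P over [I-1,I-2,II-1,II-2,III-1,III-2]: 40 consistent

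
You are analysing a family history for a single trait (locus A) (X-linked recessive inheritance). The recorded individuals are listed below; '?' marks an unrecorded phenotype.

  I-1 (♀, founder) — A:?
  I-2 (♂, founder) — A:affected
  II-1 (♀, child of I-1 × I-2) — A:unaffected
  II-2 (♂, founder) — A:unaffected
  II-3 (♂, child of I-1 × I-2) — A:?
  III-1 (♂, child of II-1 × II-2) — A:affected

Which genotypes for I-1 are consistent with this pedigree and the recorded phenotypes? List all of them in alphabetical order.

I-1 ∈ {X^AX^A, X^AX^a}

A/I-1 ? ·: X^AX^A|X^AX^a
A/I-2 aff ·: X^aY
A/II-1 un I-1×I-2: X^AX^a
A/II-2 un ·: X^AY
A/II-3 ? I-1×I-2: X^AY|X^aY
A/III-1 aff II-1×II-2: X^aY
⇒ A over [I-1,I-2,II-1,II-2,II-3,III-1]: 3 consistent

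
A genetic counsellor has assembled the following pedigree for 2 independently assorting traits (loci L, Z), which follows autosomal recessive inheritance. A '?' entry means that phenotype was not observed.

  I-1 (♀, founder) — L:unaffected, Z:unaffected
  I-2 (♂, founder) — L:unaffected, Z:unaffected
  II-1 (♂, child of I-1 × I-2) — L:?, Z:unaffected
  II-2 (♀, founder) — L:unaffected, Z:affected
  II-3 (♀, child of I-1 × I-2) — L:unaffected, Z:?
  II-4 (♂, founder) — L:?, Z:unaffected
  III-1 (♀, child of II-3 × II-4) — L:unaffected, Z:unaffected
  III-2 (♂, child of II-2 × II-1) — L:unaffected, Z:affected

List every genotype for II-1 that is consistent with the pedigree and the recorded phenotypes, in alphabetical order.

L/I-1 un ·: LL|Ll
L/I-2 un ·: LL|Ll
L/II-1 ? I-1×I-2: LL|Ll|ll
L/II-2 un ·: LL|Ll
L/II-3 un I-1×I-2: LL|Ll
L/II-4 ? ·: LL|Ll|ll
L/III-1 un II-3×II-4: LL|Ll
L/III-2 un II-2×II-1: LL|Ll
⇒ L over [I-1,I-2,II-1,II-2,II-3,II-4,III-1,III-2]: 219 consistent
Z/I-1 un ·: ZZ|Zz
Z/I-2 un ·: ZZ|Zz
Z/II-1 un I-1×I-2: Zz
Z/II-2 aff ·: zz
Z/II-3 ? I-1×I-2: ZZ|Zz|zz
Z/II-4 un ·: ZZ|Zz
Z/III-1 un II-3×II-4: ZZ|Zz
Z/III-2 aff II-2×II-1: zz
⇒ Z over [I-1,I-2,II-1,II-2,II-3,II-4,III-1,III-2]: 23 consistent

II-1 ∈ {LL Zz, Ll Zz, ll Zz}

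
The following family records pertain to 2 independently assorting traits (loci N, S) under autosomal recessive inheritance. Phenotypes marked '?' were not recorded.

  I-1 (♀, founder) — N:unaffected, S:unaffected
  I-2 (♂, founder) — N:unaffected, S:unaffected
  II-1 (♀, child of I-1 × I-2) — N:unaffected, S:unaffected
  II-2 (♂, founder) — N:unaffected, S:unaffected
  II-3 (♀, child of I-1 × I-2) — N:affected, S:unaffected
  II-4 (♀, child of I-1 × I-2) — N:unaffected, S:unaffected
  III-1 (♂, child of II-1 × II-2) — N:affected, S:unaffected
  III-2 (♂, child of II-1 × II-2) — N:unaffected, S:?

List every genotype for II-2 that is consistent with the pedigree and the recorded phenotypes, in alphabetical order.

II-2 ∈ {Nn SS, Nn Ss}

N/I-1 un ·: Nn
N/I-2 un ·: Nn
N/II-1 un I-1×I-2: Nn
N/II-2 un ·: Nn
N/II-3 aff I-1×I-2: nn
N/II-4 un I-1×I-2: NN|Nn
N/III-1 aff II-1×II-2: nn
N/III-2 un II-1×II-2: NN|Nn
⇒ N over [I-1,I-2,II-1,II-2,II-3,II-4,III-1,III-2]: 4 consistent
S/I-1 un ·: SS|Ss
S/I-2 un ·: SS|Ss
S/II-1 un I-1×I-2: SS|Ss
S/II-2 un ·: SS|Ss
S/II-3 un I-1×I-2: SS|Ss
S/II-4 un I-1×I-2: SS|Ss
S/III-1 un II-1×II-2: SS|Ss
S/III-2 ? II-1×II-2: SS|Ss|ss
⇒ S over [I-1,I-2,II-1,II-2,II-3,II-4,III-1,III-2]: 185 consistent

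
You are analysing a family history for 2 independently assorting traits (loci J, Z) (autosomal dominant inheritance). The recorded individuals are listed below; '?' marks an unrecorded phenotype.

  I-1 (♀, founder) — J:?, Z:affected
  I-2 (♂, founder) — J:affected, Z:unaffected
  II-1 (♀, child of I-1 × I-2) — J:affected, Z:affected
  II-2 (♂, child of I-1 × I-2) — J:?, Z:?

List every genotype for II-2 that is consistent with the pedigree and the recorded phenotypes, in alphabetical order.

II-2 ∈ {JJ Zz, JJ zz, Jj Zz, Jj zz, jj Zz, jj zz}

J/I-1 ? ·: jj|Jj|JJ
J/I-2 aff ·: Jj|JJ
J/II-1 aff I-1×I-2: Jj|JJ
J/II-2 ? I-1×I-2: jj|Jj|JJ
⇒ J over [I-1,I-2,II-1,II-2]: 18 consistent
Z/I-1 aff ·: Zz|ZZ
Z/I-2 un ·: zz
Z/II-1 aff I-1×I-2: Zz
Z/II-2 ? I-1×I-2: zz|Zz
⇒ Z over [I-1,I-2,II-1,II-2]: 3 consistent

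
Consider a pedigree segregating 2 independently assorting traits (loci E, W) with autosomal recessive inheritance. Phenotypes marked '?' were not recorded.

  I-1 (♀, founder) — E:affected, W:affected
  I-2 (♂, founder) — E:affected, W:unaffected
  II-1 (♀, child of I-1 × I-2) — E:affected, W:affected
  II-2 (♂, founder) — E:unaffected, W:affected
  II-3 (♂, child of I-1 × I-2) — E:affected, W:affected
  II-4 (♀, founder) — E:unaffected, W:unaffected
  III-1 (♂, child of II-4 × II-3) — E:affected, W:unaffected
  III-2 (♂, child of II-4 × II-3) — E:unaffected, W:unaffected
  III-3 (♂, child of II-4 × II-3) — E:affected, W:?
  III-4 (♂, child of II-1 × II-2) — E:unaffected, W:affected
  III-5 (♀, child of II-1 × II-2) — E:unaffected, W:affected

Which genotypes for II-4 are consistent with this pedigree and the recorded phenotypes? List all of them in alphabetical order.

E/I-1 aff ·: ee
E/I-2 aff ·: ee
E/II-1 aff I-1×I-2: ee
E/II-2 un ·: EE|Ee
E/II-3 aff I-1×I-2: ee
E/II-4 un ·: Ee
E/III-1 aff II-4×II-3: ee
E/III-2 un II-4×II-3: Ee
E/III-3 aff II-4×II-3: ee
E/III-4 un II-1×II-2: Ee
E/III-5 un II-1×II-2: Ee
⇒ E over [I-1,I-2,II-1,II-2,II-3,II-4,III-1,III-2,III-3,III-4,III-5]: 2 consistent
W/I-1 aff ·: ww
W/I-2 un ·: Ww
W/II-1 aff I-1×I-2: ww
W/II-2 aff ·: ww
W/II-3 aff I-1×I-2: ww
W/II-4 un ·: WW|Ww
W/III-1 un II-4×II-3: Ww
W/III-2 un II-4×II-3: Ww
W/III-3 ? II-4×II-3: Ww|ww
W/III-4 aff II-1×II-2: ww
W/III-5 aff II-1×II-2: ww
⇒ W over [I-1,I-2,II-1,II-2,II-3,II-4,III-1,III-2,III-3,III-4,III-5]: 3 consistent

II-4 ∈ {Ee WW, Ee Ww}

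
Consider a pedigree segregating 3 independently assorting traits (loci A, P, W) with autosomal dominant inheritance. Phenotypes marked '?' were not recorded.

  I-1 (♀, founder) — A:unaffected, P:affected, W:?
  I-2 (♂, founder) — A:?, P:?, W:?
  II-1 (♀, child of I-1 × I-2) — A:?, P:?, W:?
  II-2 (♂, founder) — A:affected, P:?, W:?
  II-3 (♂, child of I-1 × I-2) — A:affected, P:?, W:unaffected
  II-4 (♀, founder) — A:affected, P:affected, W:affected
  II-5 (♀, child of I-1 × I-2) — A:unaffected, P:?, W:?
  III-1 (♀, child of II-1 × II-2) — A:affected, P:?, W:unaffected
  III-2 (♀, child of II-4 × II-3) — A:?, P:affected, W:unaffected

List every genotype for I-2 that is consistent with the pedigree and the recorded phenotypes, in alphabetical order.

I-2 ∈ {Aa PP Ww, Aa PP ww, Aa Pp Ww, Aa Pp ww, Aa pp Ww, Aa pp ww}

A/I-1 un ·: aa
A/I-2 ? ·: Aa
A/II-1 ? I-1×I-2: aa|Aa
A/II-2 aff ·: Aa|AA
A/II-3 aff I-1×I-2: Aa
A/II-4 aff ·: Aa|AA
A/II-5 un I-1×I-2: aa
A/III-1 aff II-1×II-2: Aa|AA
A/III-2 ? II-4×II-3: aa|Aa|AA
⇒ A over [I-1,I-2,II-1,II-2,II-3,II-4,II-5,III-1,III-2]: 30 consistent
P/I-1 aff ·: Pp|PP
P/I-2 ? ·: pp|Pp|PP
P/II-1 ? I-1×I-2: pp|Pp|PP
P/II-2 ? ·: pp|Pp|PP
P/II-3 ? I-1×I-2: pp|Pp|PP
P/II-4 aff ·: Pp|PP
P/II-5 ? I-1×I-2: pp|Pp|PP
P/III-1 ? II-1×II-2: pp|Pp|PP
P/III-2 aff II-4×II-3: Pp|PP
⇒ P over [I-1,I-2,II-1,II-2,II-3,II-4,II-5,III-1,III-2]: 885 consistent
W/I-1 ? ·: ww|Ww
W/I-2 ? ·: ww|Ww
W/II-1 ? I-1×I-2: ww|Ww
W/II-2 ? ·: ww|Ww
W/II-3 un I-1×I-2: ww
W/II-4 aff ·: Ww
W/II-5 ? I-1×I-2: ww|Ww|WW
W/III-1 un II-1×II-2: ww
W/III-2 un II-4×II-3: ww
⇒ W over [I-1,I-2,II-1,II-2,II-3,II-4,II-5,III-1,III-2]: 30 consistent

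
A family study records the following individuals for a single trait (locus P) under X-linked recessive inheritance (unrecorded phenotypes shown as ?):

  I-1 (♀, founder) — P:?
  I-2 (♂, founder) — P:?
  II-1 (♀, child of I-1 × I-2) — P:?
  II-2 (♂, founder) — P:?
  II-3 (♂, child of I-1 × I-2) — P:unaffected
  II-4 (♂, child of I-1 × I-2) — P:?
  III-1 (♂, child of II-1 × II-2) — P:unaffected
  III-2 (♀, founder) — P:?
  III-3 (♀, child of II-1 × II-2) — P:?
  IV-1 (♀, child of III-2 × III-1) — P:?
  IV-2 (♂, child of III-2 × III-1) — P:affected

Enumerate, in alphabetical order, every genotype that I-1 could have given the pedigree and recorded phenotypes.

P/I-1 ? ·: X^PX^P|X^PX^p
P/I-2 ? ·: X^PY|X^pY
P/II-1 ? I-1×I-2: X^PX^P|X^PX^p
P/II-2 ? ·: X^PY|X^pY
P/II-3 un I-1×I-2: X^PY
P/II-4 ? I-1×I-2: X^PY|X^pY
P/III-1 un II-1×II-2: X^PY
P/III-2 ? ·: X^PX^p|X^pX^p
P/III-3 ? II-1×II-2: X^PX^P|X^PX^p|X^pX^p
P/IV-1 ? III-2×III-1: X^PX^P|X^PX^p
P/IV-2 aff III-2×III-1: X^pY
⇒ P over [I-1,I-2,II-1,II-2,II-3,II-4,III-1,III-2,III-3,IV-1,IV-2]: 78 consistent

I-1 ∈ {X^PX^P, X^PX^p}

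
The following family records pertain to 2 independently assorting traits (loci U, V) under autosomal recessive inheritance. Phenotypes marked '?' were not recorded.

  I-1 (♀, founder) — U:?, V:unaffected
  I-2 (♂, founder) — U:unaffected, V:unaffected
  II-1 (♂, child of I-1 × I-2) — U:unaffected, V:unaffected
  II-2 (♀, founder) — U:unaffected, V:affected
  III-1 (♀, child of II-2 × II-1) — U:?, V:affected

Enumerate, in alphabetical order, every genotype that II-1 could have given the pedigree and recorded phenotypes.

II-1 ∈ {UU Vv, Uu Vv}

U/I-1 ? ·: UU|Uu|uu
U/I-2 un ·: UU|Uu
U/II-1 un I-1×I-2: UU|Uu
U/II-2 un ·: UU|Uu
U/III-1 ? II-2×II-1: UU|Uu|uu
⇒ U over [I-1,I-2,II-1,II-2,III-1]: 37 consistent
V/I-1 un ·: VV|Vv
V/I-2 un ·: VV|Vv
V/II-1 un I-1×I-2: Vv
V/II-2 aff ·: vv
V/III-1 aff II-2×II-1: vv
⇒ V over [I-1,I-2,II-1,II-2,III-1]: 3 consistent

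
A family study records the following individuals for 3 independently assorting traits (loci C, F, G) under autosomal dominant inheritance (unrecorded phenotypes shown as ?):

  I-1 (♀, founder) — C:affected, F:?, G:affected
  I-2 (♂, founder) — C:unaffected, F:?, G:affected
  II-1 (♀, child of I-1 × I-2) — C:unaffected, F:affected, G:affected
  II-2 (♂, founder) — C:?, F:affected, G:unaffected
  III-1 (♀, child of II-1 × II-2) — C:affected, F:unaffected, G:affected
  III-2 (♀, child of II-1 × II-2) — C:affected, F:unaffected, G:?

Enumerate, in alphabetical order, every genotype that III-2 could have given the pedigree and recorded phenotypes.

III-2 ∈ {Cc ff Gg, Cc ff gg}

C/I-1 aff ·: Cc
C/I-2 un ·: cc
C/II-1 un I-1×I-2: cc
C/II-2 ? ·: Cc|CC
C/III-1 aff II-1×II-2: Cc
C/III-2 aff II-1×II-2: Cc
⇒ C over [I-1,I-2,II-1,II-2,III-1,III-2]: 2 consistent
F/I-1 ? ·: ff|Ff|FF
F/I-2 ? ·: ff|Ff|FF
F/II-1 aff I-1×I-2: Ff
F/II-2 aff ·: Ff
F/III-1 un II-1×II-2: ff
F/III-2 un II-1×II-2: ff
⇒ F over [I-1,I-2,II-1,II-2,III-1,III-2]: 7 consistent
G/I-1 aff ·: Gg|GG
G/I-2 aff ·: Gg|GG
G/II-1 aff I-1×I-2: Gg|GG
G/II-2 un ·: gg
G/III-1 aff II-1×II-2: Gg
G/III-2 ? II-1×II-2: gg|Gg
⇒ G over [I-1,I-2,II-1,II-2,III-1,III-2]: 10 consistent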